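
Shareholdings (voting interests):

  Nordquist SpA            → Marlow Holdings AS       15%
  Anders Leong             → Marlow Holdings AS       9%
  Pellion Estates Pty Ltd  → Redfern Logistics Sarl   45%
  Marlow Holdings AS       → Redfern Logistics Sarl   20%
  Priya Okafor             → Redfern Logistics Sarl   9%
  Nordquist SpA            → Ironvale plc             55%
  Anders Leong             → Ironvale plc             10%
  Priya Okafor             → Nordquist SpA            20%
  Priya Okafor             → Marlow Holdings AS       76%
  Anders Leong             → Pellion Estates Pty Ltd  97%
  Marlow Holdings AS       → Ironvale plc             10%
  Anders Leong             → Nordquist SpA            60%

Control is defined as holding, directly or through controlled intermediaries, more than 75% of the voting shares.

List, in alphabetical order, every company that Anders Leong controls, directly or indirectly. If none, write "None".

Pellion Estates Pty Ltd

Anders holds 97% of Pellion, so Anders controls Pellion.
No other company's threshold is met.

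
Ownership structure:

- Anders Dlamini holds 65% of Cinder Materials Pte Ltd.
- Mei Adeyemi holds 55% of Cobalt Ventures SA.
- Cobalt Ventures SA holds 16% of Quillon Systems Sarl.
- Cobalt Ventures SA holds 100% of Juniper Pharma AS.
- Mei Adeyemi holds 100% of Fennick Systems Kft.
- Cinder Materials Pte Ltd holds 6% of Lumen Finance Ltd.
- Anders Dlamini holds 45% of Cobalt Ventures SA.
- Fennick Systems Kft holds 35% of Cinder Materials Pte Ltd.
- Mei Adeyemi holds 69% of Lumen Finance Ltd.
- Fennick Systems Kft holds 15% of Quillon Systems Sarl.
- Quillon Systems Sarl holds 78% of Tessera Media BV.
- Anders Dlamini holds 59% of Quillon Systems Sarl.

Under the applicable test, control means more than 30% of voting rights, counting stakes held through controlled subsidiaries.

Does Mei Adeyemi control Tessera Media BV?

Mei holds 100% of Fennick, so Mei controls Fennick.
Mei holds 55% of Cobalt, so Mei controls Cobalt.
Cobalt and Fennick together hold 16% + 15% = 31% of Quillon, so Mei controls Quillon.
Quillon holds 78% of Tessera, so Mei controls Tessera.

Yes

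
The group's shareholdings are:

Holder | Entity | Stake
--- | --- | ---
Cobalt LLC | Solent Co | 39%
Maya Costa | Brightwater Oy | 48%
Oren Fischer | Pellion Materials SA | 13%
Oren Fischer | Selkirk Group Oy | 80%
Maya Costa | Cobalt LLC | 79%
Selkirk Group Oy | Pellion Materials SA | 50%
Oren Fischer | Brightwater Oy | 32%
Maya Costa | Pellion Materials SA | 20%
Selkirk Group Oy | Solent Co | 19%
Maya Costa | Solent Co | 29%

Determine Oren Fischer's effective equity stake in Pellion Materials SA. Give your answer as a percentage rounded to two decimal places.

Oren reaches Pellion along 2 paths.
Via Selkirk: 80% × 50% = 40%.
Direct stake: 13% = 13%.
Total: 40% + 13% = 53%.
Rounded: 53.00%.

53.00%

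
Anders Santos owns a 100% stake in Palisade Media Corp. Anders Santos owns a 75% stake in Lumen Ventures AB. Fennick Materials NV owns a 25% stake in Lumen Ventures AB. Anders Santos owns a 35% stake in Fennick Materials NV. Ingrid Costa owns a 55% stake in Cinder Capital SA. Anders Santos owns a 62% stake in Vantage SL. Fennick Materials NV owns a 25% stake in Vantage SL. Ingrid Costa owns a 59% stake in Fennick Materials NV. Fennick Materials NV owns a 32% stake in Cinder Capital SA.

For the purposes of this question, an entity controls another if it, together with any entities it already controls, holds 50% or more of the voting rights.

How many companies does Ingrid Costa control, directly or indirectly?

2

Ingrid holds 59% of Fennick, so Ingrid controls Fennick.
Fennick and Ingrid together hold 32% + 55% = 87% of Cinder, so Ingrid controls Cinder.
No other company's threshold is met.
Ingrid controls 2 companies.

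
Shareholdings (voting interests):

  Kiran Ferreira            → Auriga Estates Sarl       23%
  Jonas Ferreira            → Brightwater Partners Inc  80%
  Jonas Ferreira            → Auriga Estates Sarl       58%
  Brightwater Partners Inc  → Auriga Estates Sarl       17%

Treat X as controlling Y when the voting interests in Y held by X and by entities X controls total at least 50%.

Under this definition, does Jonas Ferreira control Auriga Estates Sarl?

Jonas holds 80% of Brightwater, so Jonas controls Brightwater.
Jonas and Brightwater together hold 58% + 17% = 75% of Auriga, so Jonas controls Auriga.

Yes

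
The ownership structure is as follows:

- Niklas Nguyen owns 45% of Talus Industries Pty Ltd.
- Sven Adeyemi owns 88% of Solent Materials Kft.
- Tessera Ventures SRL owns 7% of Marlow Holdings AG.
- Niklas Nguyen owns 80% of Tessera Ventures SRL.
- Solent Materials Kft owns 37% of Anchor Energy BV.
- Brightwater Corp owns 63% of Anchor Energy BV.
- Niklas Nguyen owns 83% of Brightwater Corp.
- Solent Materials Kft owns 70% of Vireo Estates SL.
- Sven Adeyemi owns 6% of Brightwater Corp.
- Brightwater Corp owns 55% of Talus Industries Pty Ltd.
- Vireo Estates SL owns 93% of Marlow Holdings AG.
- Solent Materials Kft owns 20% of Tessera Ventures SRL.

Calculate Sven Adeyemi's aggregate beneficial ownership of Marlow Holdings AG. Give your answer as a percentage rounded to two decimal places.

Sven reaches Marlow along 2 paths.
Via Solent → Tessera: 88% × 20% × 7% = 1.232%.
Via Solent → Vireo: 88% × 70% × 93% = 57.288%.
Total: 1.232% + 57.288% = 58.52%.

58.52%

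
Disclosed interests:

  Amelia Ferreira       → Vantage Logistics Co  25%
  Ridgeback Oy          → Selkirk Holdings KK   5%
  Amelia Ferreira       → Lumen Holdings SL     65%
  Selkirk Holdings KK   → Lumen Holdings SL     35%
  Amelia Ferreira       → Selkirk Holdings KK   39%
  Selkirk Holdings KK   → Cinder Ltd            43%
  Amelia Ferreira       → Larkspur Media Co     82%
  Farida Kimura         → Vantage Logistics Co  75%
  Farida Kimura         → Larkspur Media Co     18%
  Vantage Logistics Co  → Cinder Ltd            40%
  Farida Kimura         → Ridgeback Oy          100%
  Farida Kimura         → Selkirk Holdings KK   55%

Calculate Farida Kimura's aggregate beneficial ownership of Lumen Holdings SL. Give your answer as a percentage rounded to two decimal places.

Farida reaches Lumen along 2 paths.
Via Ridgeback → Selkirk: 100% × 5% × 35% = 1.75%.
Via Selkirk: 55% × 35% = 19.25%.
Total: 1.75% + 19.25% = 21%.
Rounded: 21.00%.

21.00%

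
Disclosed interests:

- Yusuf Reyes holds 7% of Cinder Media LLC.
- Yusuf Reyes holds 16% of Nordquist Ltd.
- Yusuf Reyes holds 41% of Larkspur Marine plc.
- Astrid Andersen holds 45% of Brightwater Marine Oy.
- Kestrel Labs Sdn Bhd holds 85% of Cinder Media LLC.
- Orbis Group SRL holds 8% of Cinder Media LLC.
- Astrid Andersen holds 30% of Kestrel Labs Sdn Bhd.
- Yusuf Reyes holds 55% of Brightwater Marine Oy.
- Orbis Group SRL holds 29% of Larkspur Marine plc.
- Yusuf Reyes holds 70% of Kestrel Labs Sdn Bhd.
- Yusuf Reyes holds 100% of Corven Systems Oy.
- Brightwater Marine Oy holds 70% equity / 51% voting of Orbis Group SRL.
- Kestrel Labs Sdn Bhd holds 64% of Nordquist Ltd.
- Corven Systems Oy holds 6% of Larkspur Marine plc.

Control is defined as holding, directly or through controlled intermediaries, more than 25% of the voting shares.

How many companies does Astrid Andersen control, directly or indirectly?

6

Astrid holds 45% of Brightwater, so Astrid controls Brightwater.
Astrid holds 30% of Kestrel, so Astrid controls Kestrel.
Brightwater holds 51% of Orbis, so Astrid controls Orbis.
Kestrel holds 64% of Nordquist, so Astrid controls Nordquist.
Orbis and Kestrel together hold 8% + 85% = 93% of Cinder, so Astrid controls Cinder.
Orbis holds 29% of Larkspur, so Astrid controls Larkspur.
No other company's threshold is met.
Astrid controls 6 companies.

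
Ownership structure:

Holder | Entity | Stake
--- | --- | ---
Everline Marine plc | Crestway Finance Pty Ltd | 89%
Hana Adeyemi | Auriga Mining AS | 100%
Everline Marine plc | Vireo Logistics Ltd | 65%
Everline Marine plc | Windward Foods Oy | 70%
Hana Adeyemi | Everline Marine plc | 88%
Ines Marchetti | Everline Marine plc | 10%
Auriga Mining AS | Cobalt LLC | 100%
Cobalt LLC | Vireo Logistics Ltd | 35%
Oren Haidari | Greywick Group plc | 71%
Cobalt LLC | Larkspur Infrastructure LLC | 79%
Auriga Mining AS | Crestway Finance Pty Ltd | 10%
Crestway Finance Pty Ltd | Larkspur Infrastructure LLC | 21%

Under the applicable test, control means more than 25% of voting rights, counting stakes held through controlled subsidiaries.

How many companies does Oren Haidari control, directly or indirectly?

1

Oren holds 71% of Greywick, so Oren controls Greywick.
No other company's threshold is met.
Oren controls 1 company.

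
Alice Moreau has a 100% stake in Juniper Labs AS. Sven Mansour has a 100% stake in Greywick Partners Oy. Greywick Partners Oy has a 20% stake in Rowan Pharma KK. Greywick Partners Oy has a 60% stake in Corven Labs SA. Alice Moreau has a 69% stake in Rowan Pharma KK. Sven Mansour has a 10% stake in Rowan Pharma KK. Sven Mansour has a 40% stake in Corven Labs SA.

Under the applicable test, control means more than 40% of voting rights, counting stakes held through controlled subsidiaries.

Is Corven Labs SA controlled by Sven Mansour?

Sven holds 100% of Greywick, so Sven controls Greywick.
Greywick and Sven together hold 60% + 40% = 100% of Corven, so Sven controls Corven.

Yes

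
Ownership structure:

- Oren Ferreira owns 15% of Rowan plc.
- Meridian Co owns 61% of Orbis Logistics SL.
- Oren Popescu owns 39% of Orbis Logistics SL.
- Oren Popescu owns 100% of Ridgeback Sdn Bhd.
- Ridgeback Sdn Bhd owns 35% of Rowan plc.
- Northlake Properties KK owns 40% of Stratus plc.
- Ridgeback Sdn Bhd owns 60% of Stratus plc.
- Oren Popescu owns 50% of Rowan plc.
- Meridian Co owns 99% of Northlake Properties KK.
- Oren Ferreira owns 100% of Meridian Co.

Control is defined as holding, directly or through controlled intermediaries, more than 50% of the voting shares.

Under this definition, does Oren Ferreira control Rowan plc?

No

Oren Ferreira holds 100% of Meridian, so Oren Ferreira controls Meridian.
Meridian holds 99% of Northlake, so Oren Ferreira controls Northlake.
Meridian holds 61% of Orbis, so Oren Ferreira controls Orbis.
In Rowan, Oren Ferreira's side holds only 15%, not > 50%.
So Oren Ferreira does not control Rowan.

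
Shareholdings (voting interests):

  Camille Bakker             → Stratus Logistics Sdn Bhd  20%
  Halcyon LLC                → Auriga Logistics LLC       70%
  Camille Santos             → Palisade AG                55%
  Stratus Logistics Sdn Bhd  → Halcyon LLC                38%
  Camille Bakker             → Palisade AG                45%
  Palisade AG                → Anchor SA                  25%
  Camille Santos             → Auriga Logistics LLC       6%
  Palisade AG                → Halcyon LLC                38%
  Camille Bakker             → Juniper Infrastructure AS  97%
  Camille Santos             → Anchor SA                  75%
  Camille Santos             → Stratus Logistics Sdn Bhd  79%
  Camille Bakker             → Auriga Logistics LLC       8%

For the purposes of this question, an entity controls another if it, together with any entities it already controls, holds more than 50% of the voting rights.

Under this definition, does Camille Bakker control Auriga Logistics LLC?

No

Camille Bakker holds 97% of Juniper, so Camille Bakker controls Juniper.
In Auriga, Camille Bakker's side holds only 8%, not > 50%.
So Camille Bakker does not control Auriga.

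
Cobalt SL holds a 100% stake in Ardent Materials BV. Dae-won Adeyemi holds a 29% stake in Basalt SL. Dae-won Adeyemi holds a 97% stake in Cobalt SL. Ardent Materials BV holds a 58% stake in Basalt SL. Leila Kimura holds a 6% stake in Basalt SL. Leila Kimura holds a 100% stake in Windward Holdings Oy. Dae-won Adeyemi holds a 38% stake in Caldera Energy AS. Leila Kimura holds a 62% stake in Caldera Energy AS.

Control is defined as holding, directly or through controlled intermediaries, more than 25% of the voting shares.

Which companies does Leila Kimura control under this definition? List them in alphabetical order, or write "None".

Leila holds 62% of Caldera, so Leila controls Caldera.
Leila holds 100% of Windward, so Leila controls Windward.
No other company's threshold is met.

Caldera Energy AS, Windward Holdings Oy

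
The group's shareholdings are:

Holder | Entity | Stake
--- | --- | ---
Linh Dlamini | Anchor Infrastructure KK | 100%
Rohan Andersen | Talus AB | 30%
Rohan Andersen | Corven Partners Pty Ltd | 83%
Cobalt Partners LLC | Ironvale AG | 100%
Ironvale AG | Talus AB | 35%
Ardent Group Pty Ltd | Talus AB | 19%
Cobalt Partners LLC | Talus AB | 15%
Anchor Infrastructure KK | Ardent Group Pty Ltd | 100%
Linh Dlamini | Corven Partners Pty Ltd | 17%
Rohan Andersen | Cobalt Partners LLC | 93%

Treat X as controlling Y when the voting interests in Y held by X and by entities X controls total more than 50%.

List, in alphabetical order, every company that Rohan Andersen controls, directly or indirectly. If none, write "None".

Rohan holds 83% of Corven, so Rohan controls Corven.
Rohan holds 93% of Cobalt, so Rohan controls Cobalt.
Cobalt holds 100% of Ironvale, so Rohan controls Ironvale.
Cobalt and Ironvale and Rohan together hold 15% + 35% + 30% = 80% of Talus, so Rohan controls Talus.
No other company's threshold is met.

Cobalt Partners LLC, Corven Partners Pty Ltd, Ironvale AG, Talus AB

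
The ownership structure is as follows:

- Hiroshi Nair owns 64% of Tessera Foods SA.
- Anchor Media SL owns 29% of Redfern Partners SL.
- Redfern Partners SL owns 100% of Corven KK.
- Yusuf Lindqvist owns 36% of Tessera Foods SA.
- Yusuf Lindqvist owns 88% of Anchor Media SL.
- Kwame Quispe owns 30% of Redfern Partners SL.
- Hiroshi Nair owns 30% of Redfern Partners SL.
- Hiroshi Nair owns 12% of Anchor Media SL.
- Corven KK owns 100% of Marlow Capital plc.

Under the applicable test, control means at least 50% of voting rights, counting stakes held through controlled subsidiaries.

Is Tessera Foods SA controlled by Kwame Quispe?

Kwame's largest direct stake is 30% in Redfern, which does not meet the threshold, so Kwame controls no company.
Neither Kwame nor any entity Kwame controls holds any voting interest in Tessera.
So Kwame does not control Tessera.

No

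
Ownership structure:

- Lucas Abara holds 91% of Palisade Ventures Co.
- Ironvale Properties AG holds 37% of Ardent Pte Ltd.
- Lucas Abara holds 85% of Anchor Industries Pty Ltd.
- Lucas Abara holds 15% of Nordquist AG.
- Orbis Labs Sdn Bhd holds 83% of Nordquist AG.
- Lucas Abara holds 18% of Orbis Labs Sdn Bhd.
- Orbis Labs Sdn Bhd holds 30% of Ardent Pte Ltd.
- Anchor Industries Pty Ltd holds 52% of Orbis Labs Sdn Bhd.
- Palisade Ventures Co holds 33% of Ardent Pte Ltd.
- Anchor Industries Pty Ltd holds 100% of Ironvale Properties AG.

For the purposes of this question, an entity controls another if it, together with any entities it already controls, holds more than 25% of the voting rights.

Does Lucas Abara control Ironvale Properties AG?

Lucas holds 85% of Anchor, so Lucas controls Anchor.
Anchor holds 100% of Ironvale, so Lucas controls Ironvale.

Yes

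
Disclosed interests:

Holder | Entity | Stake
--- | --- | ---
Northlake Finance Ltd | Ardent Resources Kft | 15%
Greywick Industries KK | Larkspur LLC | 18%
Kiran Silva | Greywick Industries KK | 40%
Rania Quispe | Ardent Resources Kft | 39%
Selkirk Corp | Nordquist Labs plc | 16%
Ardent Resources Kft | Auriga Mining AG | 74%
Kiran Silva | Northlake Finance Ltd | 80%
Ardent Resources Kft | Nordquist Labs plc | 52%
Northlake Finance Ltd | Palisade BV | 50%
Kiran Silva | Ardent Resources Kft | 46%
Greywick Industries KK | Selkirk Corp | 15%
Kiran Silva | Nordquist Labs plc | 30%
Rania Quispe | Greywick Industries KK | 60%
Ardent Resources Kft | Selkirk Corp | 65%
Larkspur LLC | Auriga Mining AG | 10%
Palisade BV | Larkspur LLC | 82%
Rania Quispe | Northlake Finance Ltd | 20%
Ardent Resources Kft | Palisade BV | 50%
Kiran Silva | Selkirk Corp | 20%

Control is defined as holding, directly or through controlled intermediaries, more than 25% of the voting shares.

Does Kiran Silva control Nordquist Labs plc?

Kiran holds 80% of Northlake, so Kiran controls Northlake.
Kiran and Northlake together hold 46% + 15% = 61% of Ardent, so Kiran controls Ardent.
Kiran holds 40% of Greywick, so Kiran controls Greywick.
Ardent and Kiran and Greywick together hold 65% + 20% + 15% = 100% of Selkirk, so Kiran controls Selkirk.
Ardent and Kiran and Selkirk together hold 52% + 30% + 16% = 98% of Nordquist, so Kiran controls Nordquist.

Yes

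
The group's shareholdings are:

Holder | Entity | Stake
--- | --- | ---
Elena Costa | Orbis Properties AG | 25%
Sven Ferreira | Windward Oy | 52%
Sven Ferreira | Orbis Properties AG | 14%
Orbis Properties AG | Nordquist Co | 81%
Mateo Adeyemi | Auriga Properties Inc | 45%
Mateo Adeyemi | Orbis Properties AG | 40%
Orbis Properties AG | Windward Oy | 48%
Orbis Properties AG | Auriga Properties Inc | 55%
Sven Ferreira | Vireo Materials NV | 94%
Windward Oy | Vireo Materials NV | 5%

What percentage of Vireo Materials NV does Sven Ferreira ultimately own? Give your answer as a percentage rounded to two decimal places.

96.94%

Sven reaches Vireo along 3 paths.
Direct stake: 94% = 94%.
Via Orbis → Windward: 14% × 48% × 5% = 0.336%.
Via Windward: 52% × 5% = 2.6%.
Total: 94% + 0.336% + 2.6% = 96.936%.
Rounded: 96.94%.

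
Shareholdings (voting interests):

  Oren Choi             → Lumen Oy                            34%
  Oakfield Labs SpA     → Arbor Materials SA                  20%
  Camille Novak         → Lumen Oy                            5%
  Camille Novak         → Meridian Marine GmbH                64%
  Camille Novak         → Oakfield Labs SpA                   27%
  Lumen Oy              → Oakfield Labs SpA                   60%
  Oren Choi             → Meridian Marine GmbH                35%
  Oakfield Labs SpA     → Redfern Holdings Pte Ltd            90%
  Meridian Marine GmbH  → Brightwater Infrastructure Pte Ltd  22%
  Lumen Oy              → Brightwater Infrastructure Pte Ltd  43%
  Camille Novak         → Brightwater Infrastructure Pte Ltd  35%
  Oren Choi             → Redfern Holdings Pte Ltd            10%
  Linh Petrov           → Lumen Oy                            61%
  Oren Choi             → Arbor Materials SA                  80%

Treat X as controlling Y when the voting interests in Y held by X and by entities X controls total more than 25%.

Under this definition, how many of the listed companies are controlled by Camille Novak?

Camille holds 27% of Oakfield, so Camille controls Oakfield.
Camille holds 64% of Meridian, so Camille controls Meridian.
Oakfield holds 90% of Redfern, so Camille controls Redfern.
Meridian and Camille together hold 22% + 35% = 57% of Brightwater, so Camille controls Brightwater.
No other company's threshold is met.
Camille controls 4 companies.

4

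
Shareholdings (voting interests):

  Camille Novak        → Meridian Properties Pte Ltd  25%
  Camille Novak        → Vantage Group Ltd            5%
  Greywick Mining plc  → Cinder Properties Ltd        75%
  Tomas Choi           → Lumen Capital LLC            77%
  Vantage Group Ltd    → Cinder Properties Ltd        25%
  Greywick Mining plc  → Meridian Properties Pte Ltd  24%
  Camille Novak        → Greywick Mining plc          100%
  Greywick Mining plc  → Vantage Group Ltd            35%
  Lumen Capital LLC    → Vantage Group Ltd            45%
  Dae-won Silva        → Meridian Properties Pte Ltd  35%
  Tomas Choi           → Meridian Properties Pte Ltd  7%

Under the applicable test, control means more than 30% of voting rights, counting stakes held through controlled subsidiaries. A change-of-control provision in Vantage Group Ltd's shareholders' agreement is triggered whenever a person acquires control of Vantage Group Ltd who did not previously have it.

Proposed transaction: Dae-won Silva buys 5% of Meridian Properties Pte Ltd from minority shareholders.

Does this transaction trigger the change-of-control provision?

The purchase changes only Dae-won's holdings, so Dae-won is the only person who could newly come to control Vantage.
Dae-won holds 35% of Meridian, so Dae-won controls Meridian.
Neither Dae-won nor any entity Dae-won controls holds any voting interest in Vantage.
So before the transaction, Dae-won does not control Vantage.
After the purchase, Dae-won's direct stake in Meridian rises to 35% + 5% = 40%.
Dae-won holds 40% of Meridian, so Dae-won controls Meridian.
After the transaction, neither Dae-won nor any entity Dae-won controls holds a voting interest in Vantage, so Dae-won still does not control it.
No new person acquires control, so the clause is not triggered.

No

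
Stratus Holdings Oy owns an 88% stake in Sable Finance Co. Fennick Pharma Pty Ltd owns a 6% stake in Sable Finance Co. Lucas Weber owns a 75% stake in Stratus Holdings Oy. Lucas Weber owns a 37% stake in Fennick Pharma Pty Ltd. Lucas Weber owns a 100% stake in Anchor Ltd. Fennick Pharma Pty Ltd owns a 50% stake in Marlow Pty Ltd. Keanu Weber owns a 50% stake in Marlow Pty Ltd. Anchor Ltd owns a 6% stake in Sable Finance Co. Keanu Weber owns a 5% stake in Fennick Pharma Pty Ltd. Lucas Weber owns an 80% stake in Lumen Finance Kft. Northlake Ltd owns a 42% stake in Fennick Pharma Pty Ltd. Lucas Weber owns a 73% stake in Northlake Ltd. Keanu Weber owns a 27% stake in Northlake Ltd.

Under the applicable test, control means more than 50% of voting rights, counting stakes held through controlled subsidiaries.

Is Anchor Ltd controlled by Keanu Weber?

Keanu's largest direct stake is 50% in Marlow, which does not meet the threshold, so Keanu controls no company.
Neither Keanu nor any entity Keanu controls holds any voting interest in Anchor.
So Keanu does not control Anchor.

No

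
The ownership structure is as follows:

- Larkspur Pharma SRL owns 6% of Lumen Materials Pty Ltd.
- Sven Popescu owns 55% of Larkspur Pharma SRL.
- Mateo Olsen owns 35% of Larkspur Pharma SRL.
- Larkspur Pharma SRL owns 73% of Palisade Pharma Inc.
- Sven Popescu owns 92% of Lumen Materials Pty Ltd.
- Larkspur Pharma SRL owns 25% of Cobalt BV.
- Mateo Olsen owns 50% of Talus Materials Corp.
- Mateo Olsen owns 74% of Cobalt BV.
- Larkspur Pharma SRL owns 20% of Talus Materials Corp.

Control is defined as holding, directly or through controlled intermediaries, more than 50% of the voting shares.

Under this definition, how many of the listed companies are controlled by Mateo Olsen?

Mateo holds 74% of Cobalt, so Mateo controls Cobalt.
No other company's threshold is met.
Mateo controls 1 company.

1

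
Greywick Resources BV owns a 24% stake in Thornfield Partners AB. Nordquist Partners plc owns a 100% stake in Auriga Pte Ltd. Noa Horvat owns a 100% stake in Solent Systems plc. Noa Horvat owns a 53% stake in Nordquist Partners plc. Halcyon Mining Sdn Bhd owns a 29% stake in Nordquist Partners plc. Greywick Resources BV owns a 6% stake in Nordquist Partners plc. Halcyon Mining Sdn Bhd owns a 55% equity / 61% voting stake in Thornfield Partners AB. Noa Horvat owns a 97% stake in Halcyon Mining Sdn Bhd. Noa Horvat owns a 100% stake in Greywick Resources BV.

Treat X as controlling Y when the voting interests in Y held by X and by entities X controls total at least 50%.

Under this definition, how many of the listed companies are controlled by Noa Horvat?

6

Noa holds 100% of Greywick, so Noa controls Greywick.
Noa holds 97% of Halcyon, so Noa controls Halcyon.
Greywick and Halcyon together hold 24% + 61% = 85% of Thornfield, so Noa controls Thornfield.
Halcyon and Noa and Greywick together hold 29% + 53% + 6% = 88% of Nordquist, so Noa controls Nordquist.
Noa holds 100% of Solent, so Noa controls Solent.
Nordquist holds 100% of Auriga, so Noa controls Auriga.
Noa controls 6 companies.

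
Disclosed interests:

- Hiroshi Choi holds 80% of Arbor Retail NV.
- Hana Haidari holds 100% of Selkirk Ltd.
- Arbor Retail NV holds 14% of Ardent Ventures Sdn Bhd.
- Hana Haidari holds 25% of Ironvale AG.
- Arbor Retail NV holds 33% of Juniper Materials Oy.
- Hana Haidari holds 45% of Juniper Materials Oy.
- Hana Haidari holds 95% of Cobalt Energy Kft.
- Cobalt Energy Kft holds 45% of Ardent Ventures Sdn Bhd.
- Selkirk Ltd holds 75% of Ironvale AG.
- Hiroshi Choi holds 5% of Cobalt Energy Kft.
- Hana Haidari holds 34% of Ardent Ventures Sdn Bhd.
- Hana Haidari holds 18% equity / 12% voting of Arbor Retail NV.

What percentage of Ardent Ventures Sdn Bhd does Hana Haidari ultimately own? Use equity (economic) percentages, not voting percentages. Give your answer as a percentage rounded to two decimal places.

79.27%

Hana reaches Ardent along 3 paths.
Via Cobalt: 95% × 45% = 42.75%.
Direct stake: 34% = 34%.
Via Arbor: 18% × 14% = 2.52%.
Total: 42.75% + 34% + 2.52% = 79.27%.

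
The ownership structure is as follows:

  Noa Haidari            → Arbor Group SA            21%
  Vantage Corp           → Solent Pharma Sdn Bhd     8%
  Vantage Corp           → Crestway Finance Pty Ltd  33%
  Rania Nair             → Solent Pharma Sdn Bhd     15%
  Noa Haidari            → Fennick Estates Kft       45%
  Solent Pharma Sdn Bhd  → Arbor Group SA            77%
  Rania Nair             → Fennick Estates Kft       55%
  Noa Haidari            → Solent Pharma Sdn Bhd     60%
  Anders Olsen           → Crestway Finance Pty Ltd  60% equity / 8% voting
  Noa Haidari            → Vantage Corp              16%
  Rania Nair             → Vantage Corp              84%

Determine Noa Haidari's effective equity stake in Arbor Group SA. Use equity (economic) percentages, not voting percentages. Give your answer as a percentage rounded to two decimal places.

Noa reaches Arbor along 3 paths.
Via Vantage → Solent: 16% × 8% × 77% = 0.9856%.
Via Solent: 60% × 77% = 46.2%.
Direct stake: 21% = 21%.
Total: 0.9856% + 46.2% + 21% = 68.1856%.
Rounded: 68.19%.

68.19%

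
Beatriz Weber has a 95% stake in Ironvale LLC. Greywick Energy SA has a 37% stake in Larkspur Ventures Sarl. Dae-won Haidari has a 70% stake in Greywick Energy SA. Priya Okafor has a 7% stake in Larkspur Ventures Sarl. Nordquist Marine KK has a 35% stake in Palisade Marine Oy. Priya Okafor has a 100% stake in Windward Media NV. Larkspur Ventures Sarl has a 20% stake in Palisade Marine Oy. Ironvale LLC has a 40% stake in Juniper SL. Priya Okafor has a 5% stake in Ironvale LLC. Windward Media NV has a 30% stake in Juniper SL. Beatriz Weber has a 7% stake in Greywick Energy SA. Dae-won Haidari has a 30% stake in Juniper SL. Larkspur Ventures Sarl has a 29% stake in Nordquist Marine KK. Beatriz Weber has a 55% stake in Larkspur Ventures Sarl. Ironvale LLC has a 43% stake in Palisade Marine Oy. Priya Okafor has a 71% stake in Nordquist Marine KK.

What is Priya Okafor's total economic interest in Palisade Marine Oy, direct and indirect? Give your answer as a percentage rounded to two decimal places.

Priya reaches Palisade along 4 paths.
Via Larkspur: 7% × 20% = 1.4%.
Via Ironvale: 5% × 43% = 2.15%.
Via Larkspur → Nordquist: 7% × 29% × 35% = 0.7105%.
Via Nordquist: 71% × 35% = 24.85%.
Total: 1.4% + 2.15% + 0.7105% + 24.85% = 29.1105%.
Rounded: 29.11%.

29.11%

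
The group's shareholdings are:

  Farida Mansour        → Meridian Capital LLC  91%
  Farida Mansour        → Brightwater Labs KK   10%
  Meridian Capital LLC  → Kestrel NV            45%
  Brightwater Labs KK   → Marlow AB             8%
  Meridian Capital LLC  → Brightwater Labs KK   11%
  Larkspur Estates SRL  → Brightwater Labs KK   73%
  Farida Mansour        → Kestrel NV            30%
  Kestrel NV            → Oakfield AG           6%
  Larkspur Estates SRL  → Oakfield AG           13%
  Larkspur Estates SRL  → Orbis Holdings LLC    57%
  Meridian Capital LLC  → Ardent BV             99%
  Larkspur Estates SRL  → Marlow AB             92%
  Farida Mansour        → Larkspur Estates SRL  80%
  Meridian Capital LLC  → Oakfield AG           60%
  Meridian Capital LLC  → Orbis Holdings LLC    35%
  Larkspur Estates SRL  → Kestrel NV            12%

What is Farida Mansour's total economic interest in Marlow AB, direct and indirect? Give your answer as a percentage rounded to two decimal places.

Farida reaches Marlow along 4 paths.
Via Brightwater: 10% × 8% = 0.8%.
Via Meridian → Brightwater: 91% × 11% × 8% = 0.8008%.
Via Larkspur → Brightwater: 80% × 73% × 8% = 4.672%.
Via Larkspur: 80% × 92% = 73.6%.
Total: 0.8% + 0.8008% + 4.672% + 73.6% = 79.8728%.
Rounded: 79.87%.

79.87%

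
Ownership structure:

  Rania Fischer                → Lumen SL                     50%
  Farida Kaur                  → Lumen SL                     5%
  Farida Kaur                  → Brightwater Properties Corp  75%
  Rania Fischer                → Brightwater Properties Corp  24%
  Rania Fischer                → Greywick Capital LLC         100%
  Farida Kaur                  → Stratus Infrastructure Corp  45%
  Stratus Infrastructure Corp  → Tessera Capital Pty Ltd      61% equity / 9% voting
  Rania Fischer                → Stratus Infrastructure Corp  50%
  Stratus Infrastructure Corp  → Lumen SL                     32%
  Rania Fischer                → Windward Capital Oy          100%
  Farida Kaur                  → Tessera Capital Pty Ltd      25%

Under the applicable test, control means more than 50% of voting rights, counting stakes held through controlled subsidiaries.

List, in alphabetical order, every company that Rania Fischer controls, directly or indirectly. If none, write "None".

Rania holds 100% of Windward, so Rania controls Windward.
Rania holds 100% of Greywick, so Rania controls Greywick.
No other company's threshold is met.

Greywick Capital LLC, Windward Capital Oy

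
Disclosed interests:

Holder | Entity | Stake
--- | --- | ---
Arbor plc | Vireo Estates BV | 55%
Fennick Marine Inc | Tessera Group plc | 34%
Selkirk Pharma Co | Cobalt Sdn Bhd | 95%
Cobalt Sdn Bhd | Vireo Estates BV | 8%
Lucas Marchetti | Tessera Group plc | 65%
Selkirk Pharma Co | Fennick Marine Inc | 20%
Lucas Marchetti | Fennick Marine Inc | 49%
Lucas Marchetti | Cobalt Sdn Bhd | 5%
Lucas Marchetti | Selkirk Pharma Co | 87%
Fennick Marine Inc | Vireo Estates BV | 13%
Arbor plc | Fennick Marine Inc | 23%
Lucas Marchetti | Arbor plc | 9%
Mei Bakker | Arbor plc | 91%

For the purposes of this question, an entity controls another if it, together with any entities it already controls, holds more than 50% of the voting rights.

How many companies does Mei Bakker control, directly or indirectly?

2

Mei holds 91% of Arbor, so Mei controls Arbor.
Arbor holds 55% of Vireo, so Mei controls Vireo.
No other company's threshold is met.
Mei controls 2 companies.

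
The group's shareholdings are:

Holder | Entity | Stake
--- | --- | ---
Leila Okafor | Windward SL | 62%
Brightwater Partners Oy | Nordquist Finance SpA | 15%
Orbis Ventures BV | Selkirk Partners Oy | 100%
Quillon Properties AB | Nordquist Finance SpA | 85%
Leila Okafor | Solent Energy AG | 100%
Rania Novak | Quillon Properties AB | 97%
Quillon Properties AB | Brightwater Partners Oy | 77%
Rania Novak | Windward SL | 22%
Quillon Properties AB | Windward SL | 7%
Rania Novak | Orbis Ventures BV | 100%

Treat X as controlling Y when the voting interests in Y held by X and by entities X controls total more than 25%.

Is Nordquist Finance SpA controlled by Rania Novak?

Rania holds 97% of Quillon, so Rania controls Quillon.
Quillon holds 77% of Brightwater, so Rania controls Brightwater.
Quillon and Brightwater together hold 85% + 15% = 100% of Nordquist, so Rania controls Nordquist.

Yes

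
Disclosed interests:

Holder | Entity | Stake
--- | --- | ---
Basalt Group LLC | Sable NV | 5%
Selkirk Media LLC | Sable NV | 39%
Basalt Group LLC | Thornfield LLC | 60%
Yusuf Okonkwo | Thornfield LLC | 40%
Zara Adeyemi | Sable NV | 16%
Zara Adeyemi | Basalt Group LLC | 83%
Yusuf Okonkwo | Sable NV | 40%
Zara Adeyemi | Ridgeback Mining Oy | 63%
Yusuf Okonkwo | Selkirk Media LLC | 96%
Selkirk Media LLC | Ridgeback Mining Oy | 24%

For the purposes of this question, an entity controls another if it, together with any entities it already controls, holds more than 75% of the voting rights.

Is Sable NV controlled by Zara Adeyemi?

No

Zara holds 83% of Basalt, so Zara controls Basalt.
In Sable, Zara's side holds only 16% + 5% = 21%, not > 75%.
So Zara does not control Sable.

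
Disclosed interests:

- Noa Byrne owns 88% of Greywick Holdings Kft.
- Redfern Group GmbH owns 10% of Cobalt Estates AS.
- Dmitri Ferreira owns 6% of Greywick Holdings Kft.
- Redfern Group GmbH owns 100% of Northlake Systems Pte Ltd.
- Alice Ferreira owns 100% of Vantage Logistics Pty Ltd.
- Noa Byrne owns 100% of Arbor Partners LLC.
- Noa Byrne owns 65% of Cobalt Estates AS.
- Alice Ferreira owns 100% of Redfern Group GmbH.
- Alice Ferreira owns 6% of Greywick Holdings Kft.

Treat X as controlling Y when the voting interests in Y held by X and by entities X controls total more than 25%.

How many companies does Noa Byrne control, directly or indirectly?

3

Noa holds 88% of Greywick, so Noa controls Greywick.
Noa holds 65% of Cobalt, so Noa controls Cobalt.
Noa holds 100% of Arbor, so Noa controls Arbor.
No other company's threshold is met.
Noa controls 3 companies.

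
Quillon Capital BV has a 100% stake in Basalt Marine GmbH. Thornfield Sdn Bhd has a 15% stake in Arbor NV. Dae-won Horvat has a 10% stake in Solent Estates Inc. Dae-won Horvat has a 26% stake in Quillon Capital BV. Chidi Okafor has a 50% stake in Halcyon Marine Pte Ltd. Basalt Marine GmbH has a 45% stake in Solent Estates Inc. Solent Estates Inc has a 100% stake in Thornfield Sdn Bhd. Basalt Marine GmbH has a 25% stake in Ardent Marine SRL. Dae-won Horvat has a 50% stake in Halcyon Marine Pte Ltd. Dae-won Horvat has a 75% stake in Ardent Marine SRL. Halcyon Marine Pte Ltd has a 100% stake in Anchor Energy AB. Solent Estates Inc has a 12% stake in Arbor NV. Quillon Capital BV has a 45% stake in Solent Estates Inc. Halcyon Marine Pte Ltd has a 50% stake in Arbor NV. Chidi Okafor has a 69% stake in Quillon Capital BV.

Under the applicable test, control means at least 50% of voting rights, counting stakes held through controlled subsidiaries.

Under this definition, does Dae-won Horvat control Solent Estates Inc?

Dae-won holds 50% of Halcyon, so Dae-won controls Halcyon.
Halcyon holds 100% of Anchor, so Dae-won controls Anchor.
Halcyon holds 50% of Arbor, so Dae-won controls Arbor.
Dae-won holds 75% of Ardent, so Dae-won controls Ardent.
In Solent, Dae-won's side holds only 10%, not ≥ 50%.
So Dae-won does not control Solent.

No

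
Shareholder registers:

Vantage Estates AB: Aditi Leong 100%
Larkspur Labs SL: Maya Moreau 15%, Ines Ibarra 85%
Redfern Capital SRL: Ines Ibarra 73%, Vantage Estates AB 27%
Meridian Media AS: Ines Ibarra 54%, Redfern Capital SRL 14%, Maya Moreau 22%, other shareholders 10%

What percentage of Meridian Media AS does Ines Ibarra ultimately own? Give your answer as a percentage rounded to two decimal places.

64.22%

Ines reaches Meridian along 2 paths.
Direct stake: 54% = 54%.
Via Redfern: 73% × 14% = 10.22%.
Total: 54% + 10.22% = 64.22%.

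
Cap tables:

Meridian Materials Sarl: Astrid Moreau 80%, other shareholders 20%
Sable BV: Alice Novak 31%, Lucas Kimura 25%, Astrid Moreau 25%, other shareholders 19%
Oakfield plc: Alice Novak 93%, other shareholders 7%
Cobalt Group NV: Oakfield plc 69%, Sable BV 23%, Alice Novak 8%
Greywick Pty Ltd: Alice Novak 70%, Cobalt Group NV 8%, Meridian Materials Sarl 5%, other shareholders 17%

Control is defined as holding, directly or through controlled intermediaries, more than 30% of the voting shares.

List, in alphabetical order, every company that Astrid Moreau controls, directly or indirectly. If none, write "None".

Meridian Materials Sarl

Astrid holds 80% of Meridian, so Astrid controls Meridian.
No other company's threshold is met.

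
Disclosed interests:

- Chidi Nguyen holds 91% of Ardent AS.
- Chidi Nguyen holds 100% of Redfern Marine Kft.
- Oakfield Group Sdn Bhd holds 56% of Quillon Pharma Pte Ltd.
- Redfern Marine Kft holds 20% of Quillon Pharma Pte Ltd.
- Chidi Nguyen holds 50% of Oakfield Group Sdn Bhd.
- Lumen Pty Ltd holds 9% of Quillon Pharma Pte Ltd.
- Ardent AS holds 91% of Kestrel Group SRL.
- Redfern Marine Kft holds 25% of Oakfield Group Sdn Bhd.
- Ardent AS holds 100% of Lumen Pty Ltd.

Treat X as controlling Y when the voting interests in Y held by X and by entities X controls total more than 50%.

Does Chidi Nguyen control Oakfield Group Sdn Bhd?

Yes

Chidi holds 100% of Redfern, so Chidi controls Redfern.
Chidi and Redfern together hold 50% + 25% = 75% of Oakfield, so Chidi controls Oakfield.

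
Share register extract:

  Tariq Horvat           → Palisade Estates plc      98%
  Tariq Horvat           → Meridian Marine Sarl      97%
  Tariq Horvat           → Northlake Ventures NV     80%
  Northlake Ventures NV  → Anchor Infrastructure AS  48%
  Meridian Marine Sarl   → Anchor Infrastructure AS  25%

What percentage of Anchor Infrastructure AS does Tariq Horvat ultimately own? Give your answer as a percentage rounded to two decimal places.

62.65%

Tariq reaches Anchor along 2 paths.
Via Northlake: 80% × 48% = 38.4%.
Via Meridian: 97% × 25% = 24.25%.
Total: 38.4% + 24.25% = 62.65%.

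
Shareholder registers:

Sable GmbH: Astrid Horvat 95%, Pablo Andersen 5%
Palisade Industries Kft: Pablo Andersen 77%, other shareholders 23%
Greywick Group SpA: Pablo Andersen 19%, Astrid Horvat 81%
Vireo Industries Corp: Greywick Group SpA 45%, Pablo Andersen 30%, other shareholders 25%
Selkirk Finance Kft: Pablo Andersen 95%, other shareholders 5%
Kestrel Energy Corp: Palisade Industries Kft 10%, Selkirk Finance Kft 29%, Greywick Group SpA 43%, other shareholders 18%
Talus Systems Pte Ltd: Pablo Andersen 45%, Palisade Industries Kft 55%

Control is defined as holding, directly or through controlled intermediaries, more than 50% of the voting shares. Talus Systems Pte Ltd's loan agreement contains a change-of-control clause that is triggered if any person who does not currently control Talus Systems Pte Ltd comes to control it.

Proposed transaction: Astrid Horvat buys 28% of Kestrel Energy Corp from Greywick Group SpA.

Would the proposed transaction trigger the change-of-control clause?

No

The purchase adds only to Astrid's holdings (Greywick's stake shrinks), so Astrid is the only person who could newly come to control Talus.
Astrid holds 95% of Sable, so Astrid controls Sable.
Astrid holds 81% of Greywick, so Astrid controls Greywick.
Neither Astrid nor any entity Astrid controls holds any voting interest in Talus.
So before the transaction, Astrid does not control Talus.
After the purchase, Astrid holds 28% of Kestrel directly, and Greywick's stake falls to 15%.
Astrid's side now holds 15% + 28% = 43% of Kestrel, not > 50%, so Astrid still does not control Kestrel.
After the transaction, neither Astrid nor any entity Astrid controls holds a voting interest in Talus, so Astrid still does not control it.
No new person acquires control, so the clause is not triggered.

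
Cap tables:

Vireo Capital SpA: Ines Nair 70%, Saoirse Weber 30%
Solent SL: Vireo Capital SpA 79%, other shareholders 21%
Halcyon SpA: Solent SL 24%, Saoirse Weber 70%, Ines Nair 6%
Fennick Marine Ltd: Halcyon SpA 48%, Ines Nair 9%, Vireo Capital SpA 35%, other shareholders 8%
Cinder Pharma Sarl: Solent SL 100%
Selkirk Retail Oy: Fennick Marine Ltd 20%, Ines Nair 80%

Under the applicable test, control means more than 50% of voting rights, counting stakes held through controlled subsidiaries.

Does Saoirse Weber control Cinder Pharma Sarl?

No

Saoirse holds 70% of Halcyon, so Saoirse controls Halcyon.
Neither Saoirse nor any entity Saoirse controls holds any voting interest in Cinder.
So Saoirse does not control Cinder.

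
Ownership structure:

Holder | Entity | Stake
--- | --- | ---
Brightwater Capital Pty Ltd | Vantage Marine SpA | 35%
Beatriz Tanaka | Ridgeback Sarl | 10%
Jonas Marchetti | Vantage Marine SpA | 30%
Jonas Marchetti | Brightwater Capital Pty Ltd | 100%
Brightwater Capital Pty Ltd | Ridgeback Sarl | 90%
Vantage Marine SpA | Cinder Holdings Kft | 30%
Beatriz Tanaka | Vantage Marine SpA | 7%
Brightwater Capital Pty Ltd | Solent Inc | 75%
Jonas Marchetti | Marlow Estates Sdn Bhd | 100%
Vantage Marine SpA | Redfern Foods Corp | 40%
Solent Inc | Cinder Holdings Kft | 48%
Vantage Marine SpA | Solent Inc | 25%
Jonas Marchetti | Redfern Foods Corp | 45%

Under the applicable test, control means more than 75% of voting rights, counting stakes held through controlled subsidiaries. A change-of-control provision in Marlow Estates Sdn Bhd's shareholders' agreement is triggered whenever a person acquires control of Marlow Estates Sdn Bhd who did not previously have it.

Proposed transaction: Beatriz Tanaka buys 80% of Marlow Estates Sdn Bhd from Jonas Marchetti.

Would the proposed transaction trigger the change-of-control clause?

The purchase adds only to Beatriz's holdings (Jonas's stake shrinks), so Beatriz is the only person who could newly come to control Marlow.
Beatriz's largest direct stake is 10% in Ridgeback, which does not meet the threshold, so Beatriz controls no company.
Neither Beatriz nor any entity Beatriz controls holds any voting interest in Marlow.
So before the transaction, Beatriz does not control Marlow.
After the purchase, Beatriz holds 80% of Marlow directly, and Jonas's stake falls to 20%.
Beatriz holds 80% of Marlow, so Beatriz controls Marlow.
Beatriz did not control Marlow before and does after, so the clause is triggered.

Yes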